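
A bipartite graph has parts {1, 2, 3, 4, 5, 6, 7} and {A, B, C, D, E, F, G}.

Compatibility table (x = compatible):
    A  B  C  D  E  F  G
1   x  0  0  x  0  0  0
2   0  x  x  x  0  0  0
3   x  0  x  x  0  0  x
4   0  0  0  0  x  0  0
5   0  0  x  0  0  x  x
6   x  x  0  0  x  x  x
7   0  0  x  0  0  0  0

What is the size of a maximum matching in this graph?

7

One maximum matching: 1–D, 2–B, 3–G, 4–E, 5–F, 6–A, 7–C.
This saturates every left vertex, so 7 is the maximum.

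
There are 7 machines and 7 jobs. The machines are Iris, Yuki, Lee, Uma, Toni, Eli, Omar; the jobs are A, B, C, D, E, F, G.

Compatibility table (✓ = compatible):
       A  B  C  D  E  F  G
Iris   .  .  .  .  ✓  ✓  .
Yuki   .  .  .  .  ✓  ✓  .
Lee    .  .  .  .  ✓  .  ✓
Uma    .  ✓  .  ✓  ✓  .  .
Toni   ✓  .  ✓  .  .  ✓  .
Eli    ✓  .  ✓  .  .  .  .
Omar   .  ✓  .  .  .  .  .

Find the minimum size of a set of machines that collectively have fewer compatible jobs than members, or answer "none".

A matching saturating every machine exists, for instance Iris→F, Yuki→E, Lee→G, Uma→D, Toni→A, Eli→C, Omar→B.
By Hall's marriage theorem, this means |N(S)| ≥ |S| for every subset S, so no violating subset exists.

none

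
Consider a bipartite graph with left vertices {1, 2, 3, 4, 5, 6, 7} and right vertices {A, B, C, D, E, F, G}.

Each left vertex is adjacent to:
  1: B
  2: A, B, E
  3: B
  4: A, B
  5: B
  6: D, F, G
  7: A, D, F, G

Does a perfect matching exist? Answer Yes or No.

The set {1, 3, 5} has only 1 neighbour ({B}), so by Hall's theorem at most 5 of the 7 left vertices can be matched.
Hence no matching covers every left vertex.

No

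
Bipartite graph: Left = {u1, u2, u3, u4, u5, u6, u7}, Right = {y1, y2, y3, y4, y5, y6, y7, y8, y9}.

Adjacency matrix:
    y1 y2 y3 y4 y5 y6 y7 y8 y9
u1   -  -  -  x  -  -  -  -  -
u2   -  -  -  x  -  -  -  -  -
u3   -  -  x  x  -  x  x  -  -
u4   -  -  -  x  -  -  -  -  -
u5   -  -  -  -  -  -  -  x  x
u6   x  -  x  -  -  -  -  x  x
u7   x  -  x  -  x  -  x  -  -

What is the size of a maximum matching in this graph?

For example, pair u1→y4, u3→y7, u5→y8, u6→y1, u7→y3.
The set {u1, u2, u4} has only 1 neighbour ({y4}), so by Hall's theorem at most 5 of the 7 left vertices can be matched.

5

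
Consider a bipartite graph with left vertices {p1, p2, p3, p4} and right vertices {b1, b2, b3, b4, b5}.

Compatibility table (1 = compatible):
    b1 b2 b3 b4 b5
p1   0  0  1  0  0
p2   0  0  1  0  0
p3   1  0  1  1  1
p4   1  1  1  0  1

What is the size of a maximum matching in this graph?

3

One maximum matching: p1–b3, p3–b4, p4–b2.
The set {p1, p2} has only 1 neighbour ({b3}), so by Hall's theorem at most 3 of the 4 left vertices can be matched.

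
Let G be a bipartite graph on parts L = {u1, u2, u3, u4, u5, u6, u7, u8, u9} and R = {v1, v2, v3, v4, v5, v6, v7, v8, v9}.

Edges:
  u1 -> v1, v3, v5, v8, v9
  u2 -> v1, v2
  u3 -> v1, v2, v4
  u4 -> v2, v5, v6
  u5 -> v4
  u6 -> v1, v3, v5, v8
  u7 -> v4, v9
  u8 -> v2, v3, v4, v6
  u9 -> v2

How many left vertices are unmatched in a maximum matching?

1

One maximum matching: u1–v3, u2–v1, u3–v2, u4–v5, u5–v4, u6–v8, u7–v9, u8–v6.
The set {u2, u3, u5, u9} has only 3 neighbours ({v1, v2, v4}), so by Hall's theorem at most 8 of the 9 left vertices can be matched.
That matches 8 of the 9, leaving 1 unmatched; no matching can do better.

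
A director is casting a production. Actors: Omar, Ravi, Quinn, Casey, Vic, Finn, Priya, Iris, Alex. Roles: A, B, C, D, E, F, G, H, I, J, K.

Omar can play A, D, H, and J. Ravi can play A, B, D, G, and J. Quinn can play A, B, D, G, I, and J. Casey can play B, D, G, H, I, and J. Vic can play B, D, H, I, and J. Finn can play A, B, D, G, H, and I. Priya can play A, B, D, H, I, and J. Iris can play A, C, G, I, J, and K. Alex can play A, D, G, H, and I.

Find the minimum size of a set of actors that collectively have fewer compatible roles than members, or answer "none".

8

Take S = {Omar, Ravi, Quinn, Casey, Vic, Finn, Priya, Alex}. Its neighbourhood is {A, B, D, G, H, I, J}, so |N(S)| = 7 < |S| = 8.
Every subset of size less than 8 has at least as many neighbours as members, so 8 is the minimum.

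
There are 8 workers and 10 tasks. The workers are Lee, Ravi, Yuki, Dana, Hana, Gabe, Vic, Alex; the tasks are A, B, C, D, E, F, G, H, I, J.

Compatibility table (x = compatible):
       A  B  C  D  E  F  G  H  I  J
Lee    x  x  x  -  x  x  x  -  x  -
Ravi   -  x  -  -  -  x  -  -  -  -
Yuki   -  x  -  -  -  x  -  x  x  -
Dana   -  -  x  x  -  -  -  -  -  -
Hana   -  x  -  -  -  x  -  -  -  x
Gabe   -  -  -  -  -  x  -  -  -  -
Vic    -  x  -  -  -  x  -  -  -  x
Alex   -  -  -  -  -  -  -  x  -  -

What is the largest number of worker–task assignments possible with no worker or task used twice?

For example, pair Lee→G, Ravi→B, Yuki→I, Dana→C, Hana→J, Gabe→F, Alex→H.
The set {Ravi, Hana, Gabe, Vic} has only 3 neighbours ({B, F, J}), so by Hall's theorem at most 7 of the 8 workers can be matched.

7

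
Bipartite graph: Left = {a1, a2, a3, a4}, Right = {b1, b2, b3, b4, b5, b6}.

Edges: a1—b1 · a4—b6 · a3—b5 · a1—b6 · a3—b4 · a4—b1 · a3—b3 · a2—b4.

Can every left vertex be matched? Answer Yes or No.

Yes

A valid assignment of size 4: a1-b1, a2-b4, a3-b3, a4-b6.
Every left vertex is matched, so this matching saturates all of them.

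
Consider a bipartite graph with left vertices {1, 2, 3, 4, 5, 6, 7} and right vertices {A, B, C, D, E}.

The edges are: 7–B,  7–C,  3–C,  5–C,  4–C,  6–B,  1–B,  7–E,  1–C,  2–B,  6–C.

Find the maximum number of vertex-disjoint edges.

One maximum matching: 1→C, 2→B, 7→E.
The set {1, 2, 3, 4, 5, 6} has only 2 neighbours ({B, C}), so by Hall's theorem at most 3 of the 7 left vertices can be matched.

3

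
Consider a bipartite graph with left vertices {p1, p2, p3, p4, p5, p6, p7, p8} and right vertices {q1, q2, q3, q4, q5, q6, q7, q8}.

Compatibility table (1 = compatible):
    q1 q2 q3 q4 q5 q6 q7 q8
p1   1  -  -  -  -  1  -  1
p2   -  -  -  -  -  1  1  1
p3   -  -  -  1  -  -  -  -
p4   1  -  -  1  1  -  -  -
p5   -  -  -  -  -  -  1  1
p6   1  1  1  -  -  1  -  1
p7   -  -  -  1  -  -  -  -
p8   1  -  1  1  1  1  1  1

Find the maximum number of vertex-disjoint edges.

For example, pair p1-q1, p2-q7, p3-q4, p4-q5, p5-q8, p6-q3, p8-q6.
The set {p3, p7} has only 1 neighbour ({q4}), so by Hall's theorem at most 7 of the 8 left vertices can be matched.

7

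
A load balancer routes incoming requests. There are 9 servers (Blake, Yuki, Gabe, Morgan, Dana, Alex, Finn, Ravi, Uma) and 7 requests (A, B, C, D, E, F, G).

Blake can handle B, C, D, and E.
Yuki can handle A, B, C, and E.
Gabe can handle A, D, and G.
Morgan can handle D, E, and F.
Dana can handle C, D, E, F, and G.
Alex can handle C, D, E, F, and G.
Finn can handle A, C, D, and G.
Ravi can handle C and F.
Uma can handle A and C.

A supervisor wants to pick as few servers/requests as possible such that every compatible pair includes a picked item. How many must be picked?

{A, B, C, D, E, F, G} is a vertex cover of size 7: every edge has an endpoint in this set.
No smaller cover exists because Blake–B, Yuki–C, Gabe–A, Morgan–D, Dana–F, Alex–E, Finn–G is a matching of size 7, and a cover must include an endpoint of each of these disjoint edges (König's theorem).

7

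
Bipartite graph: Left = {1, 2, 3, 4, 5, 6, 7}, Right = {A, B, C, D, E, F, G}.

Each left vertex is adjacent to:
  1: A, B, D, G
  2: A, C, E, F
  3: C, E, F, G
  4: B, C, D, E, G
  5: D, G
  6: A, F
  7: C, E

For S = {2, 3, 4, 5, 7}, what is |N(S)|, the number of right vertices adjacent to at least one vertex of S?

7

The union of neighbours of {2, 3, 4, 5, 7} is {A, B, C, D, E, F, G}, which has 7 elements.
Since |N(S)| = 7 ≥ |S| = 5, Hall's condition holds for this subset.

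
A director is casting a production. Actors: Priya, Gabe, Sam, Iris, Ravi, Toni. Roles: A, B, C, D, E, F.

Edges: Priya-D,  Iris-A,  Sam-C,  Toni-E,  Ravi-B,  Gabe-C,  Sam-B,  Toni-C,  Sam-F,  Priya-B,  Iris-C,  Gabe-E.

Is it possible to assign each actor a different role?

A valid assignment of size 6: Priya–D, Gabe–C, Sam–F, Iris–A, Ravi–B, Toni–E.
Every actor is matched, so this is a perfect matching.

Yes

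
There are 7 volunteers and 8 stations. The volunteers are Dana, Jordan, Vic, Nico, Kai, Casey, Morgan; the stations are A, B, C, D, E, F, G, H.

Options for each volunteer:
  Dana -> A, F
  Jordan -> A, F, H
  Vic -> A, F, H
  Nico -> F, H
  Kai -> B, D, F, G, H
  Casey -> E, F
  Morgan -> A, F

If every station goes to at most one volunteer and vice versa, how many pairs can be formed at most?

5

For example, pair Dana–A, Jordan–H, Vic–F, Kai–G, Casey–E.
The set {Dana, Jordan, Vic, Nico, Morgan} has only 3 neighbours ({A, F, H}), so by Hall's theorem at most 5 of the 7 volunteers can be matched.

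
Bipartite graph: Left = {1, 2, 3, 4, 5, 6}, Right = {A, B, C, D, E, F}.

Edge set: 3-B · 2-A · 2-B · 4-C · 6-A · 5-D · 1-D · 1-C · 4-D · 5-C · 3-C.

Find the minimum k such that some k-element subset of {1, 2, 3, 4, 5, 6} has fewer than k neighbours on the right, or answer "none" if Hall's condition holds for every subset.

3

Take S = {1, 4, 5}. Its neighbourhood is {C, D}, so |N(S)| = 2 < |S| = 3.
Every subset of size less than 3 has at least as many neighbours as members, so 3 is the minimum.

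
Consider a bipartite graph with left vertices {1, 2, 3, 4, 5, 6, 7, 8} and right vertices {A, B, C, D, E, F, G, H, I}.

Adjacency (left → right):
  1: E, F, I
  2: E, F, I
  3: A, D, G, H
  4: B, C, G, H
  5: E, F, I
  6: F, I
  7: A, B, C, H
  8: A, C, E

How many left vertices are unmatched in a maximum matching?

One maximum matching: 1–I, 2–F, 3–G, 4–B, 5–E, 7–H, 8–C.
The set {1, 2, 5, 6} has only 3 neighbours ({E, F, I}), so by Hall's theorem at most 7 of the 8 left vertices can be matched.
That matches 7 of the 8, leaving 1 unmatched; no matching can do better.

1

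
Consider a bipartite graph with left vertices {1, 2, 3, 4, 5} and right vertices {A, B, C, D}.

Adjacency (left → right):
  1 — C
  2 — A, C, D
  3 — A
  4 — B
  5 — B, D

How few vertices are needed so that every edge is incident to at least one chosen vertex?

4

The 4 edges 1–C, 2–D, 3–A, 4–B form a matching, so any vertex cover needs at least 4 vertices (one per matched edge).
Conversely {A, B, C, D} meets every edge and has exactly 4 vertices, so 4 is optimal.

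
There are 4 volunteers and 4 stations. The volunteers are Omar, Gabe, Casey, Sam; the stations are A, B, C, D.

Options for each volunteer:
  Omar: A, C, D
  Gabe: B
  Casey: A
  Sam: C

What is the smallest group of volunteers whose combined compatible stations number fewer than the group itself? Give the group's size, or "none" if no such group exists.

A matching saturating every volunteer exists, for instance Omar→D, Gabe→B, Casey→A, Sam→C.
By Hall's marriage theorem, this means |N(S)| ≥ |S| for every subset S, so no violating subset exists.

none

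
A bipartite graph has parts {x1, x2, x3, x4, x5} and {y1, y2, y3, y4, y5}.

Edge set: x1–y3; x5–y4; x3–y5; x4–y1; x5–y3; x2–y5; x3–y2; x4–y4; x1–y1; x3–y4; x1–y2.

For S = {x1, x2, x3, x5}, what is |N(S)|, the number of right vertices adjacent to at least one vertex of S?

The union of neighbours of {x1, x2, x3, x5} is {y1, y2, y3, y4, y5}, which has 5 elements.
Since |N(S)| = 5 ≥ |S| = 4, Hall's condition holds for this subset.

5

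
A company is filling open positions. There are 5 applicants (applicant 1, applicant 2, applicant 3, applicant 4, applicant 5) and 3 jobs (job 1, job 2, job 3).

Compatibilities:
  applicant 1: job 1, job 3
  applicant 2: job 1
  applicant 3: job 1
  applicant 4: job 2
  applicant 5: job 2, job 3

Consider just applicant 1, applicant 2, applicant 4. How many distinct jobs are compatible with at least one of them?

The union of neighbours of {applicant 1, applicant 2, applicant 4} is {job 1, job 2, job 3}, which has 3 elements.
Since |N(S)| = 3 ≥ |S| = 3, Hall's condition holds for this subset.

3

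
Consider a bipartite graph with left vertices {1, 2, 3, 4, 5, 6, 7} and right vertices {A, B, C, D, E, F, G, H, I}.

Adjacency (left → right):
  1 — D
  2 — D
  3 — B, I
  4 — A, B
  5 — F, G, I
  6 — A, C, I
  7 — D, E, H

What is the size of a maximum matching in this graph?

A valid assignment of size 6: 1–D, 3–B, 4–A, 5–F, 6–I, 7–E.
The set {1, 2} has only 1 neighbour ({D}), so by Hall's theorem at most 6 of the 7 left vertices can be matched.

6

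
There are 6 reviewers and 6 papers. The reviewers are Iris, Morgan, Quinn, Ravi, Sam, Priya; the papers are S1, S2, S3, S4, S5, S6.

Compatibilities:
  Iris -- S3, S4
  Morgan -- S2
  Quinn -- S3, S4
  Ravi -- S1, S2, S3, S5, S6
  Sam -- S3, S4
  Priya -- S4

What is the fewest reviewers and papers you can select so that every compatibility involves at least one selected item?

4

The 4 edges Iris–S3, Morgan–S2, Quinn–S4, Ravi–S6 form a matching, so any vertex cover needs at least 4 vertices (one per matched edge).
Conversely {Morgan, Ravi, S3, S4} meets every edge and has exactly 4 vertices, so 4 is optimal.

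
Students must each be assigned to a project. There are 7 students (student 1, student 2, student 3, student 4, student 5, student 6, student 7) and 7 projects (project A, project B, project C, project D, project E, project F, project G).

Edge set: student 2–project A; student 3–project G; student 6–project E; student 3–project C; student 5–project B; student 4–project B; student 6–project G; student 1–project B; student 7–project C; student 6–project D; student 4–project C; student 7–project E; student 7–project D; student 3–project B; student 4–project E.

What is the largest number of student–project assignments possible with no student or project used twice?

6

One maximum matching: student 1–project B, student 2–project A, student 3–project G, student 4–project C, student 6–project D, student 7–project E.
The set {student 1, student 5} has only 1 neighbour ({project B}), so by Hall's theorem at most 6 of the 7 students can be matched.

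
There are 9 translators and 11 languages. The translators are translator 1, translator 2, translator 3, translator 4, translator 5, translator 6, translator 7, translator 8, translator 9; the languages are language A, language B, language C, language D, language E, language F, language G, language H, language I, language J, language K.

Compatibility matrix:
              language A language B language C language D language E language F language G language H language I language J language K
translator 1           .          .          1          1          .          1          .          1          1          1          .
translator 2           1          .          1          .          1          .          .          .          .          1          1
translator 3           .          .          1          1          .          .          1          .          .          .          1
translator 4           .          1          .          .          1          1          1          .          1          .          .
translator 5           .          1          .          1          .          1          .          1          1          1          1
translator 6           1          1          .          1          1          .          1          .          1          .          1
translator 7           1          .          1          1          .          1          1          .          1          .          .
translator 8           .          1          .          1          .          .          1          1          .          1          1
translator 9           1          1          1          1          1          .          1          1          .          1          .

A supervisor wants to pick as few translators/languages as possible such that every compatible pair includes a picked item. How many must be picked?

A maximum matching has 9 edges (e.g. translator 1–language C, translator 2–language A, translator 3–language K, translator 4–language I, translator 5–language B, translator 6–language G, translator 7–language F, translator 8–language D, translator 9–language J).
By König's theorem the minimum vertex cover has the same size. One such cover is {translator 1, translator 2, translator 3, translator 4, translator 5, translator 6, translator 7, translator 8, translator 9}.

9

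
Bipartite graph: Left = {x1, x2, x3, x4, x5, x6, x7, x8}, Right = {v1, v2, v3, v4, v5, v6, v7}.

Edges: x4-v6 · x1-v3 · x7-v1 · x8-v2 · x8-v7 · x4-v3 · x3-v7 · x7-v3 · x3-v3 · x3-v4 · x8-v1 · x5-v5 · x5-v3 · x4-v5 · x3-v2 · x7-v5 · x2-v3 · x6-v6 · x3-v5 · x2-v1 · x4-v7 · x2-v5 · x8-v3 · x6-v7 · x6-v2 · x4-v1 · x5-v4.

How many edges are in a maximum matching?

7

A valid assignment of size 7: x1–v3, x2–v5, x3–v2, x4–v6, x5–v4, x6–v7, x7–v1.
The set {x1, x2, x3, x4, x5, x6, x7, x8} has only 7 neighbours ({v1, v2, v3, v4, v5, v6, v7}), so by Hall's theorem at most 7 of the 8 left vertices can be matched.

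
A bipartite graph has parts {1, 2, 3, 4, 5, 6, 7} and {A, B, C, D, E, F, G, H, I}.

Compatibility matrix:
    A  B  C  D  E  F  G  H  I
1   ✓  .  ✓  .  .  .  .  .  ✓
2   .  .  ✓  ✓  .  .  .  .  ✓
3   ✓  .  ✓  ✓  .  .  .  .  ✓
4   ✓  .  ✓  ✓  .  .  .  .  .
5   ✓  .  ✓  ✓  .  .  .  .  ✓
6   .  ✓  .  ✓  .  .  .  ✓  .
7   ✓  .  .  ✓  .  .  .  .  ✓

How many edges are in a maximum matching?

A valid assignment of size 5: 1→I, 2→D, 3→A, 4→C, 6→B.
The set {1, 2, 3, 4, 5, 7} has only 4 neighbours ({A, C, D, I}), so by Hall's theorem at most 5 of the 7 left vertices can be matched.

5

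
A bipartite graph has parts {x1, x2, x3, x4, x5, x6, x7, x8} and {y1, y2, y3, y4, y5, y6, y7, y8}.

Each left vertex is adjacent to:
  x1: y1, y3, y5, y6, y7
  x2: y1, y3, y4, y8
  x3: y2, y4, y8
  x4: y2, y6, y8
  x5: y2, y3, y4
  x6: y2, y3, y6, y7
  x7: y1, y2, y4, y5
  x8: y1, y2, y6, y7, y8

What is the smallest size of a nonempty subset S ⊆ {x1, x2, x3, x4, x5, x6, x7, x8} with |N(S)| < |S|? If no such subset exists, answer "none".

A matching saturating every left vertex exists, for instance x1→y6, x2→y1, x3→y2, x4→y8, x5→y4, x6→y3, x7→y5, x8→y7.
By Hall's marriage theorem, this means |N(S)| ≥ |S| for every subset S, so no violating subset exists.

none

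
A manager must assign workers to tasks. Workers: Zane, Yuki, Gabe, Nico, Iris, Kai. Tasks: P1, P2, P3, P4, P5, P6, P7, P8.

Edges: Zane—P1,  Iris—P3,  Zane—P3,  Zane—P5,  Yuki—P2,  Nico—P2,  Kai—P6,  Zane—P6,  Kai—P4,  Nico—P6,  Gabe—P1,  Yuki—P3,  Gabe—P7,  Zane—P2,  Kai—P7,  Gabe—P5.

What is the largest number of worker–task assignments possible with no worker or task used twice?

6

One maximum matching: Zane-P1, Yuki-P2, Gabe-P5, Nico-P6, Iris-P3, Kai-P7.
This saturates every worker, so 6 is the maximum.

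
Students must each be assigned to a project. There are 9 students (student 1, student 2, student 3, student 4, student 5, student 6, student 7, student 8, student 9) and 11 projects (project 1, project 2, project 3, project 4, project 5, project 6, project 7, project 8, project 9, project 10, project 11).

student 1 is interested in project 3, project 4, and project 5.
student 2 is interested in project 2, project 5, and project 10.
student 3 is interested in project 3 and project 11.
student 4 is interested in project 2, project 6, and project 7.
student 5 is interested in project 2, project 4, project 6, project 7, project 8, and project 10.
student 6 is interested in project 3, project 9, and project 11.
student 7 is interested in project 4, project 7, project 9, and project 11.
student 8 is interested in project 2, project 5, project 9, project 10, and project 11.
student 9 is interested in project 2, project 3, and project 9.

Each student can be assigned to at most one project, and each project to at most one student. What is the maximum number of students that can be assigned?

9

For example, pair student 1-project 5, student 2-project 2, student 3-project 11, student 4-project 7, student 5-project 6, student 6-project 3, student 7-project 4, student 8-project 10, student 9-project 9.
All 9 students are matched, so no larger matching exists.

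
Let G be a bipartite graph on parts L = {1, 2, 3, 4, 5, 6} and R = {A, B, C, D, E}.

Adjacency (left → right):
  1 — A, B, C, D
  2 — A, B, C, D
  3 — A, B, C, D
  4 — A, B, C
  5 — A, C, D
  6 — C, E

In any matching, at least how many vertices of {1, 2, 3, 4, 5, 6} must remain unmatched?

A valid assignment of size 5: 1-A, 2-D, 3-C, 4-B, 6-E.
The set {1, 2, 3, 4, 5} has only 4 neighbours ({A, B, C, D}), so by Hall's theorem at most 5 of the 6 left vertices can be matched.
That matches 5 of the 6, leaving 1 unmatched; no matching can do better.

1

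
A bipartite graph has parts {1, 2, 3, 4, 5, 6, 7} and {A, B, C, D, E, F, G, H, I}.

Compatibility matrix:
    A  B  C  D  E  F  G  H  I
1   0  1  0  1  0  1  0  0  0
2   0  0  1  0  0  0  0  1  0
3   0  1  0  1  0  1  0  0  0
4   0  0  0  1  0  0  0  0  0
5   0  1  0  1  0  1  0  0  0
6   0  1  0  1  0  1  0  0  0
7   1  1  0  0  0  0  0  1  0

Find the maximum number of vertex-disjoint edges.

5

A valid assignment of size 5: 1–F, 2–C, 3–B, 4–D, 7–H.
The set {1, 3, 4, 5, 6} has only 3 neighbours ({B, D, F}), so by Hall's theorem at most 5 of the 7 left vertices can be matched.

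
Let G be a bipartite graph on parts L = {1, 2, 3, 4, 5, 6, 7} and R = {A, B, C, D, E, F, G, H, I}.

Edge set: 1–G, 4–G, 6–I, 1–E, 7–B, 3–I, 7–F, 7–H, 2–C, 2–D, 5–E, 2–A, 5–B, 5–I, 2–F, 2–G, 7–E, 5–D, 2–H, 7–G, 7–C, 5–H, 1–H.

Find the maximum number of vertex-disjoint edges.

One maximum matching: 1→H, 2→A, 3→I, 4→G, 5→B, 7→E.
The set {3, 6} has only 1 neighbour ({I}), so by Hall's theorem at most 6 of the 7 left vertices can be matched.

6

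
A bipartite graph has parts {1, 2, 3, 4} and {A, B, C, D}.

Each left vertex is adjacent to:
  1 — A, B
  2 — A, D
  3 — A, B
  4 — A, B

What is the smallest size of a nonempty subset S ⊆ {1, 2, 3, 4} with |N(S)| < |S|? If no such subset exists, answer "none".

Take S = {1, 3, 4}. Its neighbourhood is {A, B}, so |N(S)| = 2 < |S| = 3.
Every subset of size less than 3 has at least as many neighbours as members, so 3 is the minimum.

3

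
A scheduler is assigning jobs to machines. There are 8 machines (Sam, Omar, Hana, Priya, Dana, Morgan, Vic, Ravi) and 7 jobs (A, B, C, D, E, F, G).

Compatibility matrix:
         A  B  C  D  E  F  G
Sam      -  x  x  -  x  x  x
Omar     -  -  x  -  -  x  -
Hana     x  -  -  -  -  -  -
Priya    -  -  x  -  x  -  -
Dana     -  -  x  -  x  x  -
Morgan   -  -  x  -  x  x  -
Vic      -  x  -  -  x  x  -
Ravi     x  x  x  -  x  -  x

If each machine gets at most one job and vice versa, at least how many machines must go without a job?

For example, pair Sam-G, Omar-F, Hana-A, Priya-C, Dana-E, Vic-B.
The set {Sam, Omar, Hana, Priya, Dana, Morgan, Vic, Ravi} has only 6 neighbours ({A, B, C, E, F, G}), so by Hall's theorem at most 6 of the 8 machines can be matched.
That matches 6 of the 8, leaving 2 unmatched; no matching can do better.

2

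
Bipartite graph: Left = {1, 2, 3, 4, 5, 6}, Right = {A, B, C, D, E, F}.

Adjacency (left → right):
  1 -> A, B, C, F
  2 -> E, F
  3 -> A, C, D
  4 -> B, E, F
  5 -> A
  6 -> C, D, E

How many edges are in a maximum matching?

6

One maximum matching: 1–C, 2–F, 3–D, 4–B, 5–A, 6–E.
All 6 left vertices are matched, so no larger matching exists.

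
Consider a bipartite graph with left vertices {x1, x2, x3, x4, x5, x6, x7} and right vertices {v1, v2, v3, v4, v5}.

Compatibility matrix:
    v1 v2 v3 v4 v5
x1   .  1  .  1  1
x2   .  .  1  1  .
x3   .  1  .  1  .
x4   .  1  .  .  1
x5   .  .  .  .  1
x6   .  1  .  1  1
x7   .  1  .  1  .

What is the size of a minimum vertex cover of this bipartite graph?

The 4 edges x1–v5, x2–v3, x3–v4, x4–v2 form a matching, so any vertex cover needs at least 4 vertices (one per matched edge).
Conversely {x2, v2, v4, v5} meets every edge and has exactly 4 vertices, so 4 is optimal.

4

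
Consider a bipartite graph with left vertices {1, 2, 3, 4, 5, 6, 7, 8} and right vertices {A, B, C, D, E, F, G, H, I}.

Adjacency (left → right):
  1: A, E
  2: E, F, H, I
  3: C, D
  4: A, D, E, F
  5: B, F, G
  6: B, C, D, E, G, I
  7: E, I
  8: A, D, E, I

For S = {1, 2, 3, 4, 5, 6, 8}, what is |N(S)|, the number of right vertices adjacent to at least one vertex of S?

The union of neighbours of {1, 2, 3, 4, 5, 6, 8} is {A, B, C, D, E, F, G, H, I}, which has 9 elements.
Since |N(S)| = 9 ≥ |S| = 7, Hall's condition holds for this subset.

9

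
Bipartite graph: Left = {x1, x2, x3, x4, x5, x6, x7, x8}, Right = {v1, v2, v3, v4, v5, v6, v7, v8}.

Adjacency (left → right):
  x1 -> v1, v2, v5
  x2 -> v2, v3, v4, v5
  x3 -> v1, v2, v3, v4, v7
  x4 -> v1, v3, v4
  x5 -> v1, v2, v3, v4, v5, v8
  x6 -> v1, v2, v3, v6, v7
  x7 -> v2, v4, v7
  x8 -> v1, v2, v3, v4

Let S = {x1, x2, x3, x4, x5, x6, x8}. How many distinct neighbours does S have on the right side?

8

The union of neighbours of {x1, x2, x3, x4, x5, x6, x8} is {v1, v2, v3, v4, v5, v6, v7, v8}, which has 8 elements.
Since |N(S)| = 8 ≥ |S| = 7, Hall's condition holds for this subset.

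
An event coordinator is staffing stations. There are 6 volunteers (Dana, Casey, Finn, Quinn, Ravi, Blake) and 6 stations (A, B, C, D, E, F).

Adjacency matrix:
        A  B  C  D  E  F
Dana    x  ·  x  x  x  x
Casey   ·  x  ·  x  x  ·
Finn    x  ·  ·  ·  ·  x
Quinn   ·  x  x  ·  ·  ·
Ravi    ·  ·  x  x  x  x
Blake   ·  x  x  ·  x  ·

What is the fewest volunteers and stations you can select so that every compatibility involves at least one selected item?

{Dana, Casey, Finn, Quinn, Ravi, Blake} is a vertex cover of size 6: every edge has an endpoint in this set.
No smaller cover exists because Dana–A, Casey–E, Finn–F, Quinn–C, Ravi–D, Blake–B is a matching of size 6, and a cover must include an endpoint of each of these disjoint edges (König's theorem).

6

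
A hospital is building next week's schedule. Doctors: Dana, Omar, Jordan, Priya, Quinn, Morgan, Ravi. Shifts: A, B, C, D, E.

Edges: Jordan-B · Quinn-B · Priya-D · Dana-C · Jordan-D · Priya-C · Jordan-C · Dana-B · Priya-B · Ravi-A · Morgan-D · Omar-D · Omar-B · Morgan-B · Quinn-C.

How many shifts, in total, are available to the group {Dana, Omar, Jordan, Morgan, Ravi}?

The union of neighbours of {Dana, Omar, Jordan, Morgan, Ravi} is {A, B, C, D}, which has 4 elements.
Since |N(S)| = 4 < |S| = 5, Hall's condition fails for this subset.

4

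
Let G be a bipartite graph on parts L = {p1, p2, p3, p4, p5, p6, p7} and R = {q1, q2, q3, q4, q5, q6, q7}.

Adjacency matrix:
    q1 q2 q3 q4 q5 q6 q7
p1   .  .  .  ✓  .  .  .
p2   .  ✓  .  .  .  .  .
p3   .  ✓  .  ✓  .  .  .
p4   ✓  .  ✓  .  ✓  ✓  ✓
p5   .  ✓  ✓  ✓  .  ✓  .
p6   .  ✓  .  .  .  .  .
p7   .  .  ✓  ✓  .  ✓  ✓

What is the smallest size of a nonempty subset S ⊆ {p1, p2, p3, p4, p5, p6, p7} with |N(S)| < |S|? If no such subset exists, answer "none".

Take S = {p2, p6}. Its neighbourhood is {q2}, so |N(S)| = 1 < |S| = 2.
No single vertex violates Hall's condition since each has at least one neighbour, so 2 is the minimum.

2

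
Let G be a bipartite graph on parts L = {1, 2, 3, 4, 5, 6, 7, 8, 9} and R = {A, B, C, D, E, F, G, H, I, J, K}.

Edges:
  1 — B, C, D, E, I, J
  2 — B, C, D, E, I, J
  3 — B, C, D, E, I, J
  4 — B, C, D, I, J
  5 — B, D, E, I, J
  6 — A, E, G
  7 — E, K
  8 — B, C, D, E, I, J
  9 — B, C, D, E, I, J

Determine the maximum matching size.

A valid assignment of size 8: 1→C, 2→E, 3→I, 4→D, 5→B, 6→G, 7→K, 8→J.
The set {1, 2, 3, 4, 5, 8, 9} has only 6 neighbours ({B, C, D, E, I, J}), so by Hall's theorem at most 8 of the 9 left vertices can be matched.

8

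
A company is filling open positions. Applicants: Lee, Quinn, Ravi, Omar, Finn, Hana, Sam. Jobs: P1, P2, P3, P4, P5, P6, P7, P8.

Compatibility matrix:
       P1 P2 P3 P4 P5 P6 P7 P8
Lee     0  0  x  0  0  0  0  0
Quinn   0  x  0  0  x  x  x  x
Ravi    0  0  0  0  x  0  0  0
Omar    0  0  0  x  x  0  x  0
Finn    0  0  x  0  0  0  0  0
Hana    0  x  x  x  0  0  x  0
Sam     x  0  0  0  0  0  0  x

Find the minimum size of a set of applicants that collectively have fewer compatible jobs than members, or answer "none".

Take S = {Lee, Finn}. Its neighbourhood is {P3}, so |N(S)| = 1 < |S| = 2.
No single vertex violates Hall's condition since each has at least one neighbour, so 2 is the minimum.

2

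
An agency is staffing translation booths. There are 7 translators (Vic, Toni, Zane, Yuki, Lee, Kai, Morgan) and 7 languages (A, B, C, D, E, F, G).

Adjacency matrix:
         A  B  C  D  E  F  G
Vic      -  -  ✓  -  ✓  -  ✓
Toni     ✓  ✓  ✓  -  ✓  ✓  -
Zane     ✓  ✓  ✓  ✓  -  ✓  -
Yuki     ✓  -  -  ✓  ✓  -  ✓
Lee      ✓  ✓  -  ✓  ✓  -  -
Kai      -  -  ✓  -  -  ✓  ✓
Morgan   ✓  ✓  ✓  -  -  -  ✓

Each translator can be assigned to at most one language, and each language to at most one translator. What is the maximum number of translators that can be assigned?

A valid assignment of size 7: Vic-G, Toni-A, Zane-F, Yuki-D, Lee-E, Kai-C, Morgan-B.
All 7 translators are matched, so no larger matching exists.

7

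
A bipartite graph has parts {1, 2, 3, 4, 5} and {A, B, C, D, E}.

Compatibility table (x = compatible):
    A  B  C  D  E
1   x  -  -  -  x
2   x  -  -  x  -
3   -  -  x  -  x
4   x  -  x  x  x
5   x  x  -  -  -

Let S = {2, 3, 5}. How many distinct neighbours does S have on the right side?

5

The union of neighbours of {2, 3, 5} is {A, B, C, D, E}, which has 5 elements.
Since |N(S)| = 5 ≥ |S| = 3, Hall's condition holds for this subset.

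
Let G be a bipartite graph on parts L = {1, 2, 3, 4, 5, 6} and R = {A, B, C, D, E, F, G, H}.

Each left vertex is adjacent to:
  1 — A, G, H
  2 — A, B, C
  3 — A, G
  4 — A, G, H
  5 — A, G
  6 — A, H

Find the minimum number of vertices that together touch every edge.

4

{2, A, G, H} is a vertex cover of size 4: every edge has an endpoint in this set.
No smaller cover exists because 1–H, 2–B, 3–A, 4–G is a matching of size 4, and a cover must include an endpoint of each of these disjoint edges (König's theorem).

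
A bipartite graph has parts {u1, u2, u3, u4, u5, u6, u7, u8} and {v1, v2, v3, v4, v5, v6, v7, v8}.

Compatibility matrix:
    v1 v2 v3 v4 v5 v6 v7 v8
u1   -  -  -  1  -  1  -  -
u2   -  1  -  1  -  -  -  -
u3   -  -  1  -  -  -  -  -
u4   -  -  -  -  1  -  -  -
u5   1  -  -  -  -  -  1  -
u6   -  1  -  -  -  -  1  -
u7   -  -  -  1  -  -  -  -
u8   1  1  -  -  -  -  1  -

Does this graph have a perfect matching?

The set {u2, u5, u6, u7, u8} has only 4 neighbours ({v1, v2, v4, v7}), so by Hall's theorem at most 7 of the 8 left vertices can be matched.
Hence no matching covers every left vertex.

No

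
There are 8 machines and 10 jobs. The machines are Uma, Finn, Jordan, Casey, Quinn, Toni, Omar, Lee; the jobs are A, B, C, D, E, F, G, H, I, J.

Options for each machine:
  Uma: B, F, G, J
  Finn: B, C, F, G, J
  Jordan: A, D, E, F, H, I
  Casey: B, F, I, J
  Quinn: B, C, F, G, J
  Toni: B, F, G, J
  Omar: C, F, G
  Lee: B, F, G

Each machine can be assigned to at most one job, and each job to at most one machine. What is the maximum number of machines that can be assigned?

7

A valid assignment of size 7: Uma–G, Finn–J, Jordan–A, Casey–I, Quinn–C, Toni–B, Omar–F.
The set {Uma, Finn, Quinn, Toni, Omar, Lee} has only 5 neighbours ({B, C, F, G, J}), so by Hall's theorem at most 7 of the 8 machines can be matched.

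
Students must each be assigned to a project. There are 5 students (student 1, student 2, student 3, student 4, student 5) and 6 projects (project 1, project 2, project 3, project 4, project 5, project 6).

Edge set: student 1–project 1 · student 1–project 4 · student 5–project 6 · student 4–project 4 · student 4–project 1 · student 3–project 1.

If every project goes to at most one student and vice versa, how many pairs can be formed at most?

One maximum matching: student 1→project 4, student 3→project 1, student 5→project 6.
The set {student 1, student 2, student 3, student 4} has only 2 neighbours ({project 1, project 4}), so by Hall's theorem at most 3 of the 5 students can be matched.

3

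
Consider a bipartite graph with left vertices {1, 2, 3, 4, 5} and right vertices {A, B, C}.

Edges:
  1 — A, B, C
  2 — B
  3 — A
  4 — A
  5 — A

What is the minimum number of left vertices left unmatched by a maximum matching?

For example, pair 1-C, 2-B, 3-A.
The set {3, 4, 5} has only 1 neighbour ({A}), so by Hall's theorem at most 3 of the 5 left vertices can be matched.
That matches 3 of the 5, leaving 2 unmatched; no matching can do better.

2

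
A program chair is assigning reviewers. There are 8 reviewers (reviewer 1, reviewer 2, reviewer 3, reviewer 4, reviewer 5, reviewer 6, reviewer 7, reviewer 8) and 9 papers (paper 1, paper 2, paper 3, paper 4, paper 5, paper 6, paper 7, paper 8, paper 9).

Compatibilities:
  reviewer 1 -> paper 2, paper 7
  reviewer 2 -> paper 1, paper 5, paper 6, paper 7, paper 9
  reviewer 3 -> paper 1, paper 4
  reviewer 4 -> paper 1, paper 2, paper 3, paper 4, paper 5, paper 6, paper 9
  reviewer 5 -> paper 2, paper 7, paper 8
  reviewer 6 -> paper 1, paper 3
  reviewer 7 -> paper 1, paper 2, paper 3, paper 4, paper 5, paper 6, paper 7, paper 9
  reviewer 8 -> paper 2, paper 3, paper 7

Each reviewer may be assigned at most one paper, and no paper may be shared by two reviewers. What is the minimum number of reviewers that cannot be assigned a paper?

0

One maximum matching: reviewer 1-paper 2, reviewer 2-paper 1, reviewer 3-paper 4, reviewer 4-paper 5, reviewer 5-paper 8, reviewer 6-paper 3, reviewer 7-paper 6, reviewer 8-paper 7.
All 8 reviewers are matched, so no larger matching exists.
That matches 8 of the 8, leaving 0 unmatched; no matching can do better.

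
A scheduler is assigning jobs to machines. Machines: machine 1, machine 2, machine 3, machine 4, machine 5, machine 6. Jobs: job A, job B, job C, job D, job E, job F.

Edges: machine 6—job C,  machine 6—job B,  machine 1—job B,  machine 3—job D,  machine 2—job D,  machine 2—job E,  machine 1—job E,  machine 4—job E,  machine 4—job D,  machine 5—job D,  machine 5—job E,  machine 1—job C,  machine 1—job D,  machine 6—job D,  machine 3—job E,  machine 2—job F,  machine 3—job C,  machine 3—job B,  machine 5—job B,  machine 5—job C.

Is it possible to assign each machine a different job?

No

The set {machine 1, machine 3, machine 4, machine 5, machine 6} has only 4 neighbours ({job B, job C, job D, job E}), so by Hall's theorem at most 5 of the 6 machines can be matched.
Hence no matching covers every machine.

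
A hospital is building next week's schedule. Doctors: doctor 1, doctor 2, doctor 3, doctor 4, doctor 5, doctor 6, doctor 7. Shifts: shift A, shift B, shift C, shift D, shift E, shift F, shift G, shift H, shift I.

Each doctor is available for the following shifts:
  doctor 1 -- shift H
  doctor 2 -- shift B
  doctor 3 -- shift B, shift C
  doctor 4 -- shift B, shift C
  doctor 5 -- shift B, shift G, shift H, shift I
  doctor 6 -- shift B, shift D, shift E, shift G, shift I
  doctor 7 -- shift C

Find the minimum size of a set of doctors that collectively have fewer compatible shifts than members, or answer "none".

Take S = {doctor 2, doctor 3, doctor 4}. Its neighbourhood is {shift B, shift C}, so |N(S)| = 2 < |S| = 3.
Every subset of size less than 3 has at least as many neighbours as members, so 3 is the minimum.

3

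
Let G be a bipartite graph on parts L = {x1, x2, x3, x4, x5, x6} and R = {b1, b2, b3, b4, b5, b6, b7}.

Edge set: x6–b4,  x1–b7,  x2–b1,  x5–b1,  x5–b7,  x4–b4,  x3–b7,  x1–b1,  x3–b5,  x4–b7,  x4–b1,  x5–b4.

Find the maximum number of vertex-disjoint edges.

4

For example, pair x1→b7, x2→b1, x3→b5, x4→b4.
The set {x1, x2, x4, x5, x6} has only 3 neighbours ({b1, b4, b7}), so by Hall's theorem at most 4 of the 6 left vertices can be matched.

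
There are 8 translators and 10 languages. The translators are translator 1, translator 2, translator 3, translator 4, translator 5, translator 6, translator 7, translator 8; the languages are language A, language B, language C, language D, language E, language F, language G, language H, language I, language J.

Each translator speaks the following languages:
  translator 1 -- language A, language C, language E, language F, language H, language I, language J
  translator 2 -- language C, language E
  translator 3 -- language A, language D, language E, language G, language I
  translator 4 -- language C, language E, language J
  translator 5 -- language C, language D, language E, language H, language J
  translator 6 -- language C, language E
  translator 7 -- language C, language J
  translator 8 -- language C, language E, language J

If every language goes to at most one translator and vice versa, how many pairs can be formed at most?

A valid assignment of size 6: translator 1–language F, translator 2–language C, translator 3–language G, translator 4–language J, translator 5–language D, translator 6–language E.
The set {translator 2, translator 4, translator 6, translator 7, translator 8} has only 3 neighbours ({language C, language E, language J}), so by Hall's theorem at most 6 of the 8 translators can be matched.

6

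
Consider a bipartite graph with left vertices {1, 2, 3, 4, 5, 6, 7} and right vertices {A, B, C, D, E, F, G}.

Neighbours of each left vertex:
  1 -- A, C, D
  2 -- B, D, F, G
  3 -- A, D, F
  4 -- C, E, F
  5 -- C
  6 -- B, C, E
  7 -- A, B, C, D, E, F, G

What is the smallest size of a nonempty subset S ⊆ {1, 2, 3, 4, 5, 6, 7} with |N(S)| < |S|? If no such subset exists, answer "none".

none

A matching saturating every left vertex exists, for instance 1→A, 2→F, 3→D, 4→E, 5→C, 6→B, 7→G.
By Hall's marriage theorem, this means |N(S)| ≥ |S| for every subset S, so no violating subset exists.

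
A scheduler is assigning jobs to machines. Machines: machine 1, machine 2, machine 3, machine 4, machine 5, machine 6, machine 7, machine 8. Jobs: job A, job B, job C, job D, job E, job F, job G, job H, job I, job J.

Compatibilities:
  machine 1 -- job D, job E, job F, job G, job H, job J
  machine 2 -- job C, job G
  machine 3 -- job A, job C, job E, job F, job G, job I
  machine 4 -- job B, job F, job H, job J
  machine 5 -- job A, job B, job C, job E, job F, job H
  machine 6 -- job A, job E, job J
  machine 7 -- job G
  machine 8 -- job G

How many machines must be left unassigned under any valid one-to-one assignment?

For example, pair machine 1-job D, machine 2-job C, machine 3-job F, machine 4-job J, machine 5-job H, machine 6-job A, machine 7-job G.
The set {machine 7, machine 8} has only 1 neighbour ({job G}), so by Hall's theorem at most 7 of the 8 machines can be matched.
That matches 7 of the 8, leaving 1 unmatched; no matching can do better.

1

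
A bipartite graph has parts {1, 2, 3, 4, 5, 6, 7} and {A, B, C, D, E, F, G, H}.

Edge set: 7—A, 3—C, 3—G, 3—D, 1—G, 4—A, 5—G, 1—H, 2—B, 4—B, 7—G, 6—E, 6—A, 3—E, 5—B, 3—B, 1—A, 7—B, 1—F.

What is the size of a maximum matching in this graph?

A valid assignment of size 6: 1-F, 2-B, 3-D, 4-A, 5-G, 6-E.
The set {2, 4, 5, 7} has only 3 neighbours ({A, B, G}), so by Hall's theorem at most 6 of the 7 left vertices can be matched.

6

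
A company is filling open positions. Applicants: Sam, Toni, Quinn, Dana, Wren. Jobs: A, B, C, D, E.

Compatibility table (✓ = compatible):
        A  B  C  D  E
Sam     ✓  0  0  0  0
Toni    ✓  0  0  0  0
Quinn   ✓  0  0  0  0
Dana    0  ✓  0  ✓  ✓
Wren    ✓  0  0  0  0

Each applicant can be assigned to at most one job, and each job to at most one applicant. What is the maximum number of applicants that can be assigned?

2

A valid assignment of size 2: Sam-A, Dana-B.
The set {Sam, Toni, Quinn, Wren} has only 1 neighbour ({A}), so by Hall's theorem at most 2 of the 5 applicants can be matched.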